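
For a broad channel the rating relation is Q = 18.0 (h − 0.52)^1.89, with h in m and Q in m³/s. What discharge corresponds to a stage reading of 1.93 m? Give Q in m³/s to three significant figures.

Q = 18.0 × (1.93 − 0.52)^1.89 = 18.0 × 1.41^1.89 = 34.46 m³/s

34.5 m³/s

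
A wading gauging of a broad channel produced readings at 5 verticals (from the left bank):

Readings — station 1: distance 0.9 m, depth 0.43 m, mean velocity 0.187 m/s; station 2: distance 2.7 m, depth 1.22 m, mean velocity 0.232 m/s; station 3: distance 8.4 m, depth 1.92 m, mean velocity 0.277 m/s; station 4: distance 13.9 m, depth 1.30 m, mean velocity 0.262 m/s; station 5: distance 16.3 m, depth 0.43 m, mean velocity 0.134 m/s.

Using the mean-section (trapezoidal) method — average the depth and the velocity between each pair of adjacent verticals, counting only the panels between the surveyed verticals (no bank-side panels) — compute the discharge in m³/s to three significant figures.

Panel 1-2: Δb = 1.8 m, d̄ = (0.43+1.22)/2 = 0.825, v̄ = (0.187+0.232)/2 = 0.2095 → q = 1.8×0.825×0.2095 = 0.3111 m³/s
Panel 2-3: Δb = 5.7 m, d̄ = (1.22+1.92)/2 = 1.57, v̄ = (0.232+0.277)/2 = 0.2545 → q = 5.7×1.57×0.2545 = 2.278 m³/s
Panel 3-4: Δb = 5.5 m, d̄ = (1.92+1.30)/2 = 1.61, v̄ = (0.277+0.262)/2 = 0.2695 → q = 5.5×1.61×0.2695 = 2.386 m³/s
Panel 4-5: Δb = 2.4 m, d̄ = (1.30+0.43)/2 = 0.865, v̄ = (0.262+0.134)/2 = 0.198 → q = 2.4×0.865×0.198 = 0.4110 m³/s
Q = Σ q = 5.386 m³/s

5.39 m³/s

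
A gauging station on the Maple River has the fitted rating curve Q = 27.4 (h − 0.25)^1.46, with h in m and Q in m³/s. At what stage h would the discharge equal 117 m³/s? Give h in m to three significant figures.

2.95 m

h − h₀ = (Q/C)^(1/b) = (117/27.4)^(1/1.46) = 2.703 m
h = 0.25 + 2.703 = 2.953 m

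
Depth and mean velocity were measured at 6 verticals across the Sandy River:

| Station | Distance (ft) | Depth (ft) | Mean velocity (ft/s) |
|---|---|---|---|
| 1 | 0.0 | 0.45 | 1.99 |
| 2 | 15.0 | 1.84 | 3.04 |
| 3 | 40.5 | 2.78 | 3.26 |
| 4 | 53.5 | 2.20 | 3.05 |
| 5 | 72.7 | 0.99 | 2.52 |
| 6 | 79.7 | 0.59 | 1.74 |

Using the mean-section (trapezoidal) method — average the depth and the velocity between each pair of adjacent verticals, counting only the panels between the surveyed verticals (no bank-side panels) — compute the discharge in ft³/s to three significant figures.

428 ft³/s

Panel 1-2: Δb = 15 ft, d̄ = (0.45+1.84)/2 = 1.145, v̄ = (1.99+3.04)/2 = 2.515 → q = 15×1.145×2.515 = 43.20 ft³/s
Panel 2-3: Δb = 25.5 ft, d̄ = (1.84+2.78)/2 = 2.31, v̄ = (3.04+3.26)/2 = 3.15 → q = 25.5×2.31×3.15 = 185.6 ft³/s
Panel 3-4: Δb = 13 ft, d̄ = (2.78+2.20)/2 = 2.49, v̄ = (3.26+3.05)/2 = 3.155 → q = 13×2.49×3.155 = 102.1 ft³/s
Panel 4-5: Δb = 19.2 ft, d̄ = (2.20+0.99)/2 = 1.595, v̄ = (3.05+2.52)/2 = 2.785 → q = 19.2×1.595×2.785 = 85.29 ft³/s
Panel 5-6: Δb = 7 ft, d̄ = (0.99+0.59)/2 = 0.79, v̄ = (2.52+1.74)/2 = 2.13 → q = 7×0.79×2.13 = 11.78 ft³/s
Q = Σ q = 427.9 ft³/s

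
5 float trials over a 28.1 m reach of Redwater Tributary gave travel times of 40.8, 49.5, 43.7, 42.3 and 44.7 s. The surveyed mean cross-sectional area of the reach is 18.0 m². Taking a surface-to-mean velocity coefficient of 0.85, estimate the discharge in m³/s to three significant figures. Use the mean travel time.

t̄ = (40.8 + 49.5 + 43.7 + 42.3 + 44.7) / 5 = 44.2 s
v_surface = L / t̄ = 28.1 / 44.2 = 0.6357 m/s
v_mean = 0.85 × 0.6357 = 0.5404 m/s
Q = A × v_mean = 18.0 × 0.5404 = 9.727 m³/s

9.73 m³/s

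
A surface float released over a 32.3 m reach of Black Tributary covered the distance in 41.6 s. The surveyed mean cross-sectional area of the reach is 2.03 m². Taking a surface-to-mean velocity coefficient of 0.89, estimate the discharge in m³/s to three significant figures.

1.40 m³/s

v_surface = L / t̄ = 32.3 / 41.6 = 0.7764 m/s
v_mean = 0.89 × 0.7764 = 0.6910 m/s
Q = A × v_mean = 2.03 × 0.6910 = 1.403 m³/s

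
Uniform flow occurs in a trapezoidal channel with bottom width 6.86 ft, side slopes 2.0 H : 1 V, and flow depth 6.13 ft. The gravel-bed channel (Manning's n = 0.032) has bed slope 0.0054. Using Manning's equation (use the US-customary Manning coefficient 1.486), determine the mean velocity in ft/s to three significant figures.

7.75 ft/s

A = (b + z·y)·y = (6.86 + 2.0×6.13)×6.13 = 117.2 ft²
P = b + 2y√(1+z²) = 6.86 + 2×6.13×√(1+2.0²) = 34.27 ft
R = A/P = 117.2/34.27 = 3.420 ft
Q = (1.486/n)·A·R^(2/3)·S^(1/2) = (1.486/0.032) × 117.2 × 3.420^(2/3) × 0.0054^(1/2) = 907.8 ft³/s
V = Q/A = 907.8/117.2 = 7.746 ft/s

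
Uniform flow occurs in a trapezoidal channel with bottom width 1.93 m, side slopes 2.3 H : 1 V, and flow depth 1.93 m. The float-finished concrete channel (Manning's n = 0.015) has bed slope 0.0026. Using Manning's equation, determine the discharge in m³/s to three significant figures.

A = (b + z·y)·y = (1.93 + 2.3×1.93)×1.93 = 12.29 m²
P = b + 2y√(1+z²) = 1.93 + 2×1.93×√(1+2.3²) = 11.61 m
R = A/P = 12.29/11.61 = 1.059 m
Q = (1/n)·A·R^(2/3)·S^(1/2) = (1/0.015) × 12.29 × 1.059^(2/3) × 0.0026^(1/2) = 43.40 m³/s

43.4 m³/s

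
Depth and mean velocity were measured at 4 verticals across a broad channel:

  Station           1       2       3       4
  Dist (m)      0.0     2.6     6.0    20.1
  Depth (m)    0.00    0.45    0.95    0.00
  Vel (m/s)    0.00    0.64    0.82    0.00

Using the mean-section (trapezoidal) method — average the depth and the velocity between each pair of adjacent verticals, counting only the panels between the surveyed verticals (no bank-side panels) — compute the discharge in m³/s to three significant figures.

Panel 1-2: Δb = 2.6 m, d̄ = (0.00+0.45)/2 = 0.225, v̄ = (0.00+0.64)/2 = 0.32 → q = 2.6×0.225×0.32 = 0.1872 m³/s
Panel 2-3: Δb = 3.4 m, d̄ = (0.45+0.95)/2 = 0.7, v̄ = (0.64+0.82)/2 = 0.73 → q = 3.4×0.7×0.73 = 1.737 m³/s
Panel 3-4: Δb = 14.1 m, d̄ = (0.95+0.00)/2 = 0.475, v̄ = (0.82+0.00)/2 = 0.41 → q = 14.1×0.475×0.41 = 2.746 m³/s
Q = Σ q = 4.671 m³/s

4.67 m³/s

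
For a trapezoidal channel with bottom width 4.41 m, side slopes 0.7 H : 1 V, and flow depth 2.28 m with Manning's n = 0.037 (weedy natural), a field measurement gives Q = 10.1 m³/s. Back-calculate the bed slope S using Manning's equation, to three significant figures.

0.000488

A = (b + z·y)·y = (4.41 + 0.7×2.28)×2.28 = 13.69 m²
P = b + 2y√(1+z²) = 4.41 + 2×2.28×√(1+0.7²) = 9.976 m
R = A/P = 13.69/9.976 = 1.373 m
S = (Q·n / (1·A·R^(2/3)))² = (10.1×0.037 / (1×13.69×1.235))² = 0.0004882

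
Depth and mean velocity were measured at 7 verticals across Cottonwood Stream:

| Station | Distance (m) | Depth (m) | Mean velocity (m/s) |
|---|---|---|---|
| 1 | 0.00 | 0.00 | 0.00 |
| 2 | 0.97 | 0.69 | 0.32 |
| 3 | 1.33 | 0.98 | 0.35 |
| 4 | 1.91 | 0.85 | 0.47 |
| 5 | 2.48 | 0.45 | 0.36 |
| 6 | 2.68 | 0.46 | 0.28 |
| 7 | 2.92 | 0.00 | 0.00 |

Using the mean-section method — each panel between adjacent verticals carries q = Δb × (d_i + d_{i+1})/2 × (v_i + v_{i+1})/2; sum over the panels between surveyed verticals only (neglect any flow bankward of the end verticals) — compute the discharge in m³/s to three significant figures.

0.562 m³/s

Panel 1-2: Δb = 0.97 m, d̄ = (0.00+0.69)/2 = 0.345, v̄ = (0.00+0.32)/2 = 0.16 → q = 0.97×0.345×0.16 = 0.05354 m³/s
Panel 2-3: Δb = 0.36 m, d̄ = (0.69+0.98)/2 = 0.835, v̄ = (0.32+0.35)/2 = 0.335 → q = 0.36×0.835×0.335 = 0.1007 m³/s
Panel 3-4: Δb = 0.58 m, d̄ = (0.98+0.85)/2 = 0.915, v̄ = (0.35+0.47)/2 = 0.41 → q = 0.58×0.915×0.41 = 0.2176 m³/s
Panel 4-5: Δb = 0.57 m, d̄ = (0.85+0.45)/2 = 0.65, v̄ = (0.47+0.36)/2 = 0.415 → q = 0.57×0.65×0.415 = 0.1538 m³/s
Panel 5-6: Δb = 0.2 m, d̄ = (0.45+0.46)/2 = 0.455, v̄ = (0.36+0.28)/2 = 0.32 → q = 0.2×0.455×0.32 = 0.02912 m³/s
Panel 6-7: Δb = 0.24 m, d̄ = (0.46+0.00)/2 = 0.23, v̄ = (0.28+0.00)/2 = 0.14 → q = 0.24×0.23×0.14 = 0.007728 m³/s
Q = Σ q = 0.5624 m³/s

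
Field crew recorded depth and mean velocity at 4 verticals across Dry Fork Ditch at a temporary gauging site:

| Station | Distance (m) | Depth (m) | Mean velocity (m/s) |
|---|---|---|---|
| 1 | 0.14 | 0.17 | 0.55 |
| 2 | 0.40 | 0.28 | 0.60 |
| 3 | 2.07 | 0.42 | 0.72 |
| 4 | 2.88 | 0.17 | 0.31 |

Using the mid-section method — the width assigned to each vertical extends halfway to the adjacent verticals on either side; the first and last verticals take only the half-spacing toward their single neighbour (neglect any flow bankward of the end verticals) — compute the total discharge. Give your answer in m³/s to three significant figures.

w_1 = (0.40 − 0.14)/2 = 0.13 m; q_1 = 0.55 × 0.17 × 0.13 = 0.01216 m³/s
w_2 = (2.07 − 0.14)/2 = 0.965 m; q_2 = 0.60 × 0.28 × 0.965 = 0.1621 m³/s
w_3 = (2.88 − 0.40)/2 = 1.24 m; q_3 = 0.72 × 0.42 × 1.24 = 0.3750 m³/s
w_4 = (2.88 − 2.07)/2 = 0.405 m; q_4 = 0.31 × 0.17 × 0.405 = 0.02134 m³/s
Q = Σ qᵢ = 0.5706 m³/s

0.571 m³/s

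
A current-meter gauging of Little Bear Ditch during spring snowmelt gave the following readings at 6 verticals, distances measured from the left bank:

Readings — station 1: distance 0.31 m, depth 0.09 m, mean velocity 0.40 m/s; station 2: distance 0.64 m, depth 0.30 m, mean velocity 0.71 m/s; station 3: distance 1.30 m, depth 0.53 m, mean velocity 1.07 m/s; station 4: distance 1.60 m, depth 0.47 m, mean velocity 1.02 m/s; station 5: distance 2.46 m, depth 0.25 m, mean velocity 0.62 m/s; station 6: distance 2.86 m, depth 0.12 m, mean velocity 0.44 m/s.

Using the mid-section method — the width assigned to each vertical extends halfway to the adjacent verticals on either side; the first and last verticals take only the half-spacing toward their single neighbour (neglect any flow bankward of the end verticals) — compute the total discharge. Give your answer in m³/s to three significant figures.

w_1 = (0.64 − 0.31)/2 = 0.165 m; q_1 = 0.40 × 0.09 × 0.165 = 0.005940 m³/s
w_2 = (1.30 − 0.31)/2 = 0.495 m; q_2 = 0.71 × 0.30 × 0.495 = 0.1054 m³/s
w_3 = (1.60 − 0.64)/2 = 0.48 m; q_3 = 1.07 × 0.53 × 0.48 = 0.2722 m³/s
w_4 = (2.46 − 1.30)/2 = 0.58 m; q_4 = 1.02 × 0.47 × 0.58 = 0.2781 m³/s
w_5 = (2.86 − 1.60)/2 = 0.63 m; q_5 = 0.62 × 0.25 × 0.63 = 0.09765 m³/s
w_6 = (2.86 − 2.46)/2 = 0.2 m; q_6 = 0.44 × 0.12 × 0.2 = 0.01056 m³/s
Q = Σ qᵢ = 0.7698 m³/s

0.770 m³/s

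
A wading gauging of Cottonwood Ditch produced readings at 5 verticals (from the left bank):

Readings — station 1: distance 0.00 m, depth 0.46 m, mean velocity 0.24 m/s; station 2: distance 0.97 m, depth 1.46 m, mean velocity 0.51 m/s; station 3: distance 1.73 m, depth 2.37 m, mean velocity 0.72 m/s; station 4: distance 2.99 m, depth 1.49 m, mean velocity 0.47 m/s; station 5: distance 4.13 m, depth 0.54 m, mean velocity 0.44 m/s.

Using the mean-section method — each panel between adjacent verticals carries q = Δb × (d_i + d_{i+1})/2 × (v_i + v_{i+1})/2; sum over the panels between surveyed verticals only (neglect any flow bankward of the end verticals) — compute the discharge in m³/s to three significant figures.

3.22 m³/s

Panel 1-2: Δb = 0.97 m, d̄ = (0.46+1.46)/2 = 0.96, v̄ = (0.24+0.51)/2 = 0.375 → q = 0.97×0.96×0.375 = 0.3492 m³/s
Panel 2-3: Δb = 0.76 m, d̄ = (1.46+2.37)/2 = 1.915, v̄ = (0.51+0.72)/2 = 0.615 → q = 0.76×1.915×0.615 = 0.8951 m³/s
Panel 3-4: Δb = 1.26 m, d̄ = (2.37+1.49)/2 = 1.93, v̄ = (0.72+0.47)/2 = 0.595 → q = 1.26×1.93×0.595 = 1.447 m³/s
Panel 4-5: Δb = 1.14 m, d̄ = (1.49+0.54)/2 = 1.015, v̄ = (0.47+0.44)/2 = 0.455 → q = 1.14×1.015×0.455 = 0.5265 m³/s
Q = Σ q = 3.218 m³/s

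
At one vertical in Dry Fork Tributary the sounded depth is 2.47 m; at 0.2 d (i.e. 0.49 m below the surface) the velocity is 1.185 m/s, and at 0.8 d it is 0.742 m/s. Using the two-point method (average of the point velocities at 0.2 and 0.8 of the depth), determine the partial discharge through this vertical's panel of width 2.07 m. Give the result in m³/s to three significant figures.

4.93 m³/s

v̄ = (1.185 + 0.742) / 2 = 0.9635 m/s
q = v̄ × d × w = 0.9635 × 2.47 × 2.07 = 4.926 m³/s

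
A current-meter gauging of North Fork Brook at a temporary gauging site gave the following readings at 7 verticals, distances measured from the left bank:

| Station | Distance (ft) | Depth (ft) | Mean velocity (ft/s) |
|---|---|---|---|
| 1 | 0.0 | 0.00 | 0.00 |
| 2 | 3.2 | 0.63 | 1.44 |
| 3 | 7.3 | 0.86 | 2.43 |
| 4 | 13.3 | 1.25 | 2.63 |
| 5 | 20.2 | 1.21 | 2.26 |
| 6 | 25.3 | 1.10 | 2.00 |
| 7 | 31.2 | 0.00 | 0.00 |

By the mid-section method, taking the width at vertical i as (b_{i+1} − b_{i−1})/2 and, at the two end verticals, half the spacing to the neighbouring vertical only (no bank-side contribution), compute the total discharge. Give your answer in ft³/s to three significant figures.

w_2 = (7.3 − 0.0)/2 = 3.65 ft; q_2 = 1.44 × 0.63 × 3.65 = 3.311 ft³/s
w_3 = (13.3 − 3.2)/2 = 5.05 ft; q_3 = 2.43 × 0.86 × 5.05 = 10.55 ft³/s
w_4 = (20.2 − 7.3)/2 = 6.45 ft; q_4 = 2.63 × 1.25 × 6.45 = 21.20 ft³/s
w_5 = (25.3 − 13.3)/2 = 6 ft; q_5 = 2.26 × 1.21 × 6 = 16.41 ft³/s
w_6 = (31.2 − 20.2)/2 = 5.5 ft; q_6 = 2.00 × 1.10 × 5.5 = 12.10 ft³/s
Stations 1, 7 contribute zero (depth or velocity is 0).
Q = Σ qᵢ = 63.58 ft³/s

63.6 ft³/s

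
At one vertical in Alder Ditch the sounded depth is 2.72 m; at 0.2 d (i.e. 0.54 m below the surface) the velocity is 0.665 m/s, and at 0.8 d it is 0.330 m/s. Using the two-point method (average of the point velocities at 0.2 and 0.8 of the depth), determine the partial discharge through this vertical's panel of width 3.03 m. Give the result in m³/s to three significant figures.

4.10 m³/s

v̄ = (0.665 + 0.330) / 2 = 0.4975 m/s
q = v̄ × d × w = 0.4975 × 2.72 × 3.03 = 4.100 m³/s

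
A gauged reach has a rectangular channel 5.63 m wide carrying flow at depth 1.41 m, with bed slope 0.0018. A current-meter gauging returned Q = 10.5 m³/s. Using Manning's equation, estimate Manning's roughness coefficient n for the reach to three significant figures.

0.0308

A = b·y = 5.63 × 1.41 = 7.938 m²
P = b + 2y = 5.63 + 2×1.41 = 8.450 m
R = A/P = 7.938/8.450 = 0.9394 m
n = (1/Q)·A·R^(2/3)·S^(1/2) = (1/10.5) × 7.938 × 0.9592 × 0.04243 = 0.03077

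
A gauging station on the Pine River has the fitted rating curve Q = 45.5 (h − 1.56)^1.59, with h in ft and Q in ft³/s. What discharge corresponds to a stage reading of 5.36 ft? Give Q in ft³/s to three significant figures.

Q = 45.5 × (5.36 − 1.56)^1.59 = 45.5 × 3.8^1.59 = 380.1 ft³/s

380 ft³/s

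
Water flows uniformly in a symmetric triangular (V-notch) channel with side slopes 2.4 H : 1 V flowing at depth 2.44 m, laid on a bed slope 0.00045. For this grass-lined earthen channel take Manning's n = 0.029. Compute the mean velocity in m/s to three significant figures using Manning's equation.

A = z·y² = 2.4×2.44² = 14.29 m²
P = 2y√(1+z²) = 2×2.44×√(1+2.4²) = 12.69 m
R = A/P = 14.29/12.69 = 1.126 m
Q = (1/n)·A·R^(2/3)·S^(1/2) = (1/0.029) × 14.29 × 1.126^(2/3) × 0.00045^(1/2) = 11.31 m³/s
V = Q/A = 11.31/14.29 = 0.7918 m/s

0.792 m/s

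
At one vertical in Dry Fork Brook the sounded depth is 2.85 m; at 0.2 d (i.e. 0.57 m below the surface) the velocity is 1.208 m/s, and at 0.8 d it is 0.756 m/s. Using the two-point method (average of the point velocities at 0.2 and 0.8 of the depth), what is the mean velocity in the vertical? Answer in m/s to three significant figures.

v̄ = (1.208 + 0.756) / 2 = 0.9820 m/s

0.982 m/s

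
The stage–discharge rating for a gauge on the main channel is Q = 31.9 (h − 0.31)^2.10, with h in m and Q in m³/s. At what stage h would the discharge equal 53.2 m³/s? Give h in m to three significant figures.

1.59 m

h − h₀ = (Q/C)^(1/b) = (53.2/31.9)^(1/2.10) = 1.276 m
h = 0.31 + 1.276 = 1.586 m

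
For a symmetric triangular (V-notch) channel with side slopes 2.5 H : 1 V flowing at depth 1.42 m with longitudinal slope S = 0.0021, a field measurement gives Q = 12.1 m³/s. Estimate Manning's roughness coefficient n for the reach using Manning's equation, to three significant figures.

A = z·y² = 2.5×1.42² = 5.041 m²
P = 2y√(1+z²) = 2×1.42×√(1+2.5²) = 7.647 m
R = A/P = 5.041/7.647 = 0.6592 m
n = (1/Q)·A·R^(2/3)·S^(1/2) = (1/12.1) × 5.041 × 0.7574 × 0.04583 = 0.01446

0.0145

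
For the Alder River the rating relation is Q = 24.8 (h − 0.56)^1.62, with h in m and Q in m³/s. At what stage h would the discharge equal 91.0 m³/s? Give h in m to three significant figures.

h − h₀ = (Q/C)^(1/b) = (91.0/24.8)^(1/1.62) = 2.231 m
h = 0.56 + 2.231 = 2.791 m

2.79 m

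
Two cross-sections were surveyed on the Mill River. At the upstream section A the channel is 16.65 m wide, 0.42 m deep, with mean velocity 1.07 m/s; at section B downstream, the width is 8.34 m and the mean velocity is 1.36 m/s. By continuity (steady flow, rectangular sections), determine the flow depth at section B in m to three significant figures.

0.660 m

Q = A₁V₁ = (16.65×0.42) × 1.07 = 7.483 m³/s
d₂ = Q/(b₂ V₂) = 7.483/(8.34×1.36) = 0.6597 m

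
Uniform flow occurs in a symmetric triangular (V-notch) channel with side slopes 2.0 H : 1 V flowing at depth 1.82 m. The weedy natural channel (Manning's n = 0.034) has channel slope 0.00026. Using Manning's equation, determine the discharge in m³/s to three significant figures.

A = z·y² = 2.0×1.82² = 6.625 m²
P = 2y√(1+z²) = 2×1.82×√(1+2.0²) = 8.139 m
R = A/P = 6.625/8.139 = 0.8139 m
Q = (1/n)·A·R^(2/3)·S^(1/2) = (1/0.034) × 6.625 × 0.8139^(2/3) × 0.00026^(1/2) = 2.739 m³/s

2.74 m³/s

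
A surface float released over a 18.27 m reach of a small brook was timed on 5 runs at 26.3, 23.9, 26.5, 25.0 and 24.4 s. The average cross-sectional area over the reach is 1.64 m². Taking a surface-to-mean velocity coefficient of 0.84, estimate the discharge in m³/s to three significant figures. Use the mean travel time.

t̄ = (26.3 + 23.9 + 26.5 + 25.0 + 24.4) / 5 = 25.22 s
v_surface = L / t̄ = 18.27 / 25.22 = 0.7244 m/s
v_mean = 0.84 × 0.7244 = 0.6085 m/s
Q = A × v_mean = 1.64 × 0.6085 = 0.9980 m³/s

0.998 m³/s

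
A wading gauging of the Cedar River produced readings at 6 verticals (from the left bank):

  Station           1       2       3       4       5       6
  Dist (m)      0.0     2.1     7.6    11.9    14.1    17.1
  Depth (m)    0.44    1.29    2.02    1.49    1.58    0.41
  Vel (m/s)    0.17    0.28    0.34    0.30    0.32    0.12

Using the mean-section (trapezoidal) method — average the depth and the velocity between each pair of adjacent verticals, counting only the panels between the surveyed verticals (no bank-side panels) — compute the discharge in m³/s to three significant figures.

7.35 m³/s

Panel 1-2: Δb = 2.1 m, d̄ = (0.44+1.29)/2 = 0.865, v̄ = (0.17+0.28)/2 = 0.225 → q = 2.1×0.865×0.225 = 0.4087 m³/s
Panel 2-3: Δb = 5.5 m, d̄ = (1.29+2.02)/2 = 1.655, v̄ = (0.28+0.34)/2 = 0.31 → q = 5.5×1.655×0.31 = 2.822 m³/s
Panel 3-4: Δb = 4.3 m, d̄ = (2.02+1.49)/2 = 1.755, v̄ = (0.34+0.30)/2 = 0.32 → q = 4.3×1.755×0.32 = 2.415 m³/s
Panel 4-5: Δb = 2.2 m, d̄ = (1.49+1.58)/2 = 1.535, v̄ = (0.30+0.32)/2 = 0.31 → q = 2.2×1.535×0.31 = 1.047 m³/s
Panel 5-6: Δb = 3 m, d̄ = (1.58+0.41)/2 = 0.995, v̄ = (0.32+0.12)/2 = 0.22 → q = 3×0.995×0.22 = 0.6567 m³/s
Q = Σ q = 7.349 m³/s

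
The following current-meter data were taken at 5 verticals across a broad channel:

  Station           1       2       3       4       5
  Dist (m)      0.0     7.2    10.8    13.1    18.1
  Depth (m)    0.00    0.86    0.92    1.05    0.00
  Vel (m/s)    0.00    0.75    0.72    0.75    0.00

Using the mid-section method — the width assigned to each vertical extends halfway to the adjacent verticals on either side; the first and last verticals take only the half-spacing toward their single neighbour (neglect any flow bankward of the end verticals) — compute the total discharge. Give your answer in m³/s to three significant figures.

w_2 = (10.8 − 0.0)/2 = 5.4 m; q_2 = 0.75 × 0.86 × 5.4 = 3.483 m³/s
w_3 = (13.1 − 7.2)/2 = 2.95 m; q_3 = 0.72 × 0.92 × 2.95 = 1.954 m³/s
w_4 = (18.1 − 10.8)/2 = 3.65 m; q_4 = 0.75 × 1.05 × 3.65 = 2.874 m³/s
Stations 1, 5 contribute zero (depth or velocity is 0).
Q = Σ qᵢ = 8.311 m³/s

8.31 m³/s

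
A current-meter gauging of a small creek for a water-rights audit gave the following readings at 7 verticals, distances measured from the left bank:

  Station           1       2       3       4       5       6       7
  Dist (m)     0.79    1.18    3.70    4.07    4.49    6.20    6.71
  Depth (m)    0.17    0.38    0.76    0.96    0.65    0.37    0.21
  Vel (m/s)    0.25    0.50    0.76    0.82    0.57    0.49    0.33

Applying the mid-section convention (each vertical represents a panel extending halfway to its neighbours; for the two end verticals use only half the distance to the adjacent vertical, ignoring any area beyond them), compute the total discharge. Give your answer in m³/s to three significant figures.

2.04 m³/s

w_1 = (1.18 − 0.79)/2 = 0.195 m; q_1 = 0.25 × 0.17 × 0.195 = 0.008288 m³/s
w_2 = (3.70 − 0.79)/2 = 1.455 m; q_2 = 0.50 × 0.38 × 1.455 = 0.2765 m³/s
w_3 = (4.07 − 1.18)/2 = 1.445 m; q_3 = 0.76 × 0.76 × 1.445 = 0.8346 m³/s
w_4 = (4.49 − 3.70)/2 = 0.395 m; q_4 = 0.82 × 0.96 × 0.395 = 0.3109 m³/s
w_5 = (6.20 − 4.07)/2 = 1.065 m; q_5 = 0.57 × 0.65 × 1.065 = 0.3946 m³/s
w_6 = (6.71 − 4.49)/2 = 1.11 m; q_6 = 0.49 × 0.37 × 1.11 = 0.2012 m³/s
w_7 = (6.71 − 6.20)/2 = 0.255 m; q_7 = 0.33 × 0.21 × 0.255 = 0.01767 m³/s
Q = Σ qᵢ = 2.044 m³/s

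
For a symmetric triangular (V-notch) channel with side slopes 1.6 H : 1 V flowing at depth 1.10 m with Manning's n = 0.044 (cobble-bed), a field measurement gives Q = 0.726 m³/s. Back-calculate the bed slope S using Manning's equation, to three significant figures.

A = z·y² = 1.6×1.10² = 1.936 m²
P = 2y√(1+z²) = 2×1.10×√(1+1.6²) = 4.151 m
R = A/P = 1.936/4.151 = 0.4664 m
S = (Q·n / (1·A·R^(2/3)))² = (0.726×0.044 / (1×1.936×0.6014))² = 0.0007527

0.000753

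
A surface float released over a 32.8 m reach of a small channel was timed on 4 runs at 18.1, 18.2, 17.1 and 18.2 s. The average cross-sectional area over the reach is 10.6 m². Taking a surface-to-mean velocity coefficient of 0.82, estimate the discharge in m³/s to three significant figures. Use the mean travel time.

t̄ = (18.1 + 18.2 + 17.1 + 18.2) / 4 = 17.9 s
v_surface = L / t̄ = 32.8 / 17.9 = 1.832 m/s
v_mean = 0.82 × 1.832 = 1.503 m/s
Q = A × v_mean = 10.6 × 1.503 = 15.93 m³/s

15.9 m³/s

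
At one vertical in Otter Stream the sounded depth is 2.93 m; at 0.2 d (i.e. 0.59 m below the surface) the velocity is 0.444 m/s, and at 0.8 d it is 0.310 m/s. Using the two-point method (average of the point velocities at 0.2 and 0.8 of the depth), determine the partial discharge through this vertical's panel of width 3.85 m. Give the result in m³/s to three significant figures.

v̄ = (0.444 + 0.310) / 2 = 0.3770 m/s
q = v̄ × d × w = 0.3770 × 2.93 × 3.85 = 4.253 m³/s

4.25 m³/s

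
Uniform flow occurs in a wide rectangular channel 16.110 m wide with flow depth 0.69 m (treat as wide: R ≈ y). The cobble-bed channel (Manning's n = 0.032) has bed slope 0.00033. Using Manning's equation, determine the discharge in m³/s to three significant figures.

4.93 m³/s

A = b·y = 16.110 × 0.69 = 11.12 m²
Wide channel: R ≈ y = 0.69 m
Q = (1/n)·A·R^(2/3)·S^(1/2) = (1/0.032) × 11.12 × 0.6900^(2/3) × 0.00033^(1/2) = 4.927 m³/s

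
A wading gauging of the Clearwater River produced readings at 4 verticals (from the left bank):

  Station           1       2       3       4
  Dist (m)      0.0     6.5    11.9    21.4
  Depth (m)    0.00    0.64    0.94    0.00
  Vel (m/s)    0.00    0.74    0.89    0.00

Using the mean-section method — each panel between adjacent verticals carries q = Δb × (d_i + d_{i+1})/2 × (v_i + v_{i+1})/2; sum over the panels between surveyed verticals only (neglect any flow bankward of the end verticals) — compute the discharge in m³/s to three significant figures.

6.23 m³/s

Panel 1-2: Δb = 6.5 m, d̄ = (0.00+0.64)/2 = 0.32, v̄ = (0.00+0.74)/2 = 0.37 → q = 6.5×0.32×0.37 = 0.7696 m³/s
Panel 2-3: Δb = 5.4 m, d̄ = (0.64+0.94)/2 = 0.79, v̄ = (0.74+0.89)/2 = 0.815 → q = 5.4×0.79×0.815 = 3.477 m³/s
Panel 3-4: Δb = 9.5 m, d̄ = (0.94+0.00)/2 = 0.47, v̄ = (0.89+0.00)/2 = 0.445 → q = 9.5×0.47×0.445 = 1.987 m³/s
Q = Σ q = 6.233 m³/s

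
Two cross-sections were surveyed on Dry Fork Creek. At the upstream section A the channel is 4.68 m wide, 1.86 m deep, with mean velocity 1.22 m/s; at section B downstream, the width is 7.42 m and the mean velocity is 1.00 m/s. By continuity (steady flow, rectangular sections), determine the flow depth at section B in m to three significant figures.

Q = A₁V₁ = (4.68×1.86) × 1.22 = 10.62 m³/s
d₂ = Q/(b₂ V₂) = 10.62/(7.42×1.00) = 1.431 m

1.43 m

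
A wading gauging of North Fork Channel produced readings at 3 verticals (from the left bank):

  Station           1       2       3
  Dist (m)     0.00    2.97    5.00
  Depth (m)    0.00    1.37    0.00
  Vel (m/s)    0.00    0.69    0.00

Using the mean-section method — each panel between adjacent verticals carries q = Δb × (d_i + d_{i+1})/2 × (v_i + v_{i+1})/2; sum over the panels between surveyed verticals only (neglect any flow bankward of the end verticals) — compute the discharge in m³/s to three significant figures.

Panel 1-2: Δb = 2.97 m, d̄ = (0.00+1.37)/2 = 0.685, v̄ = (0.00+0.69)/2 = 0.345 → q = 2.97×0.685×0.345 = 0.7019 m³/s
Panel 2-3: Δb = 2.03 m, d̄ = (1.37+0.00)/2 = 0.685, v̄ = (0.69+0.00)/2 = 0.345 → q = 2.03×0.685×0.345 = 0.4797 m³/s
Q = Σ q = 1.182 m³/s

1.18 m³/s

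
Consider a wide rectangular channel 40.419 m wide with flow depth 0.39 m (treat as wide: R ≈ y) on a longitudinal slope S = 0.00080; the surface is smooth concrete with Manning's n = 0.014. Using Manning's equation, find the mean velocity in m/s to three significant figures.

1.08 m/s

A = b·y = 40.419 × 0.39 = 15.76 m²
Wide channel: R ≈ y = 0.39 m
Q = (1/n)·A·R^(2/3)·S^(1/2) = (1/0.014) × 15.76 × 0.3900^(2/3) × 0.00080^(1/2) = 17.00 m³/s
V = Q/A = 17.00/15.76 = 1.078 m/s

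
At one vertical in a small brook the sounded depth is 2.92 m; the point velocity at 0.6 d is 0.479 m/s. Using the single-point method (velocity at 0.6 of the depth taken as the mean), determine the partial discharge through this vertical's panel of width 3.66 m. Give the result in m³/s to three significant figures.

v̄ = v₀.₆ = 0.479 m/s
q = v̄ × d × w = 0.4790 × 2.92 × 3.66 = 5.119 m³/s

5.12 m³/s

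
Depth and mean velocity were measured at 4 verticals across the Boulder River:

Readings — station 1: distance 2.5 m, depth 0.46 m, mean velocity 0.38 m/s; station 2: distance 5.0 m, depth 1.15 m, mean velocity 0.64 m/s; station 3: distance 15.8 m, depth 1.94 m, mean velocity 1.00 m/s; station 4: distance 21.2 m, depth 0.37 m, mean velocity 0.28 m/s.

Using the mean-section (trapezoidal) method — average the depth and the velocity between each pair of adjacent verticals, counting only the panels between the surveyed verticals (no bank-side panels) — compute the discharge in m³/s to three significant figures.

Panel 1-2: Δb = 2.5 m, d̄ = (0.46+1.15)/2 = 0.805, v̄ = (0.38+0.64)/2 = 0.51 → q = 2.5×0.805×0.51 = 1.026 m³/s
Panel 2-3: Δb = 10.8 m, d̄ = (1.15+1.94)/2 = 1.545, v̄ = (0.64+1.00)/2 = 0.82 → q = 10.8×1.545×0.82 = 13.68 m³/s
Panel 3-4: Δb = 5.4 m, d̄ = (1.94+0.37)/2 = 1.155, v̄ = (1.00+0.28)/2 = 0.64 → q = 5.4×1.155×0.64 = 3.992 m³/s
Q = Σ q = 18.70 m³/s

18.7 m³/s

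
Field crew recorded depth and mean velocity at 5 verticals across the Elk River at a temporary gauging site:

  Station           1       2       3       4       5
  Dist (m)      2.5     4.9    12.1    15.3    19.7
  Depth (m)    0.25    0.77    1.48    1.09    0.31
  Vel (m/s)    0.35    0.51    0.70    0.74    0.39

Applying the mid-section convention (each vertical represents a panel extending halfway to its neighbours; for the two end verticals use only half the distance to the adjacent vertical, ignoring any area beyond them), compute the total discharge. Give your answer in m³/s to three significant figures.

10.7 m³/s

w_1 = (4.9 − 2.5)/2 = 1.2 m; q_1 = 0.35 × 0.25 × 1.2 = 0.1050 m³/s
w_2 = (12.1 − 2.5)/2 = 4.8 m; q_2 = 0.51 × 0.77 × 4.8 = 1.885 m³/s
w_3 = (15.3 − 4.9)/2 = 5.2 m; q_3 = 0.70 × 1.48 × 5.2 = 5.387 m³/s
w_4 = (19.7 − 12.1)/2 = 3.8 m; q_4 = 0.74 × 1.09 × 3.8 = 3.065 m³/s
w_5 = (19.7 − 15.3)/2 = 2.2 m; q_5 = 0.39 × 0.31 × 2.2 = 0.2660 m³/s
Q = Σ qᵢ = 10.71 m³/s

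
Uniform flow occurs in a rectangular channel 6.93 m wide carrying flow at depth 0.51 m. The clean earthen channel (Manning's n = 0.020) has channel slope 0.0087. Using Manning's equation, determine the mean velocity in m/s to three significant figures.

2.72 m/s

A = b·y = 6.93 × 0.51 = 3.534 m²
P = b + 2y = 6.93 + 2×0.51 = 7.950 m
R = A/P = 3.534/7.950 = 0.4446 m
Q = (1/n)·A·R^(2/3)·S^(1/2) = (1/0.020) × 3.534 × 0.4446^(2/3) × 0.0087^(1/2) = 9.601 m³/s
V = Q/A = 9.601/3.534 = 2.717 m/s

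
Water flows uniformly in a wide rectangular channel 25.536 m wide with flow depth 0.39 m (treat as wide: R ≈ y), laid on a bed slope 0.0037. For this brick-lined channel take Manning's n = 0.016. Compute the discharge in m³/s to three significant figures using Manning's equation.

20.2 m³/s

A = b·y = 25.536 × 0.39 = 9.959 m²
Wide channel: R ≈ y = 0.39 m
Q = (1/n)·A·R^(2/3)·S^(1/2) = (1/0.016) × 9.959 × 0.3900^(2/3) × 0.0037^(1/2) = 20.21 m³/s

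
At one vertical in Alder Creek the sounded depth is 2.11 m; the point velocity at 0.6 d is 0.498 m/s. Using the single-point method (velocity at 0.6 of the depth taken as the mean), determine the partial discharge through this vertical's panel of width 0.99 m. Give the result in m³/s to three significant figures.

v̄ = v₀.₆ = 0.498 m/s
q = v̄ × d × w = 0.4980 × 2.11 × 0.99 = 1.040 m³/s

1.04 m³/s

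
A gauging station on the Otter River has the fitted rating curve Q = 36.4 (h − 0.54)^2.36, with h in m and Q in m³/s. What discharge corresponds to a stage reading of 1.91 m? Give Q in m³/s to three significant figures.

Q = 36.4 × (1.91 − 0.54)^2.36 = 36.4 × 1.37^2.36 = 76.52 m³/s

76.5 m³/s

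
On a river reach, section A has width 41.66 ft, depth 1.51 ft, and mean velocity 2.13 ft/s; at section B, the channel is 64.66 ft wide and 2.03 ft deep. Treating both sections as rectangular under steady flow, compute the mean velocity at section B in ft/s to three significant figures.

Q = A₁V₁ = (41.66×1.51) × 2.13 = 134.0 ft³/s
A₂ = 64.66 × 2.03 = 131.3 ft²
V₂ = Q/A₂ = 134.0/131.3 = 1.021 ft/s

1.02 ft/s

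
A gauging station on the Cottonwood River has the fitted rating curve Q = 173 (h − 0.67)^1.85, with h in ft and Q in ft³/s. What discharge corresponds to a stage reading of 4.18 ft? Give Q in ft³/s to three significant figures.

Q = 173 × (4.18 − 0.67)^1.85 = 173 × 3.51^1.85 = 1765 ft³/s

1770 ft³/s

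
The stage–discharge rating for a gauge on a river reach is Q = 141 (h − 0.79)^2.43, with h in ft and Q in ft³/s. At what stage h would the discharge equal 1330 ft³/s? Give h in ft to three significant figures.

3.31 ft

h − h₀ = (Q/C)^(1/b) = (1330/141)^(1/2.43) = 2.518 ft
h = 0.79 + 2.518 = 3.308 ft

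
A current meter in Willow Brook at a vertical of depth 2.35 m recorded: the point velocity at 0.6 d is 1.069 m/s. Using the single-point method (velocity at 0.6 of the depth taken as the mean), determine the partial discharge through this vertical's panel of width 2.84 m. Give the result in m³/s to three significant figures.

v̄ = v₀.₆ = 1.069 m/s
q = v̄ × d × w = 1.069 × 2.35 × 2.84 = 7.135 m³/s

7.13 m³/s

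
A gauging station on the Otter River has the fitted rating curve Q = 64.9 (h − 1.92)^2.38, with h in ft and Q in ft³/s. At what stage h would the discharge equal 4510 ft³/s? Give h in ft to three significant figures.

7.86 ft

h − h₀ = (Q/C)^(1/b) = (4510/64.9)^(1/2.38) = 5.942 ft
h = 1.92 + 5.942 = 7.862 ft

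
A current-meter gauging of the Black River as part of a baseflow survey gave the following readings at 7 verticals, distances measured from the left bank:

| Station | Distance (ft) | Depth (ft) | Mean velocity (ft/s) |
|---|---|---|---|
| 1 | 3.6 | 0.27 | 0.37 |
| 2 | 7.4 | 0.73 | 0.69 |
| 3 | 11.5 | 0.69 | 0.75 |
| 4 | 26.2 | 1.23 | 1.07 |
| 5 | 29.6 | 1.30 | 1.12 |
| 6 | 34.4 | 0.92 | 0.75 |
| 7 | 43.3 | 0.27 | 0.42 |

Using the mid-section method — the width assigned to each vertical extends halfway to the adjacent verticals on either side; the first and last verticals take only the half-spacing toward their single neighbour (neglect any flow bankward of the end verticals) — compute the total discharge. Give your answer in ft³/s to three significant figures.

w_1 = (7.4 − 3.6)/2 = 1.9 ft; q_1 = 0.37 × 0.27 × 1.9 = 0.1898 ft³/s
w_2 = (11.5 − 3.6)/2 = 3.95 ft; q_2 = 0.69 × 0.73 × 3.95 = 1.990 ft³/s
w_3 = (26.2 − 7.4)/2 = 9.4 ft; q_3 = 0.75 × 0.69 × 9.4 = 4.865 ft³/s
w_4 = (29.6 − 11.5)/2 = 9.05 ft; q_4 = 1.07 × 1.23 × 9.05 = 11.91 ft³/s
w_5 = (34.4 − 26.2)/2 = 4.1 ft; q_5 = 1.12 × 1.30 × 4.1 = 5.970 ft³/s
w_6 = (43.3 − 29.6)/2 = 6.85 ft; q_6 = 0.75 × 0.92 × 6.85 = 4.727 ft³/s
w_7 = (43.3 − 34.4)/2 = 4.45 ft; q_7 = 0.42 × 0.27 × 4.45 = 0.5046 ft³/s
Q = Σ qᵢ = 30.16 ft³/s

30.2 ft³/s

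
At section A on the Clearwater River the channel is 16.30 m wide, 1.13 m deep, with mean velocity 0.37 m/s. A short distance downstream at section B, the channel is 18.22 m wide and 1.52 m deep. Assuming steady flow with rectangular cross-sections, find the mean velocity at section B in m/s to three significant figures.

0.246 m/s

Q = A₁V₁ = (16.30×1.13) × 0.37 = 6.815 m³/s
A₂ = 18.22 × 1.52 = 27.69 m²
V₂ = Q/A₂ = 6.815/27.69 = 0.2461 m/s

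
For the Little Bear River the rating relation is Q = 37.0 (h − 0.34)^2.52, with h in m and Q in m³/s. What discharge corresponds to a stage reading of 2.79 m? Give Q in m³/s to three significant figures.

354 m³/s

Q = 37.0 × (2.79 − 0.34)^2.52 = 37.0 × 2.45^2.52 = 353.9 m³/s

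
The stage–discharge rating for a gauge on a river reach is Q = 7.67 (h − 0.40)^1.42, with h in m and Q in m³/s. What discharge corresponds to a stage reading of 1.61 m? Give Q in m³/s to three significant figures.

10.1 m³/s

Q = 7.67 × (1.61 − 0.40)^1.42 = 7.67 × 1.21^1.42 = 10.05 m³/s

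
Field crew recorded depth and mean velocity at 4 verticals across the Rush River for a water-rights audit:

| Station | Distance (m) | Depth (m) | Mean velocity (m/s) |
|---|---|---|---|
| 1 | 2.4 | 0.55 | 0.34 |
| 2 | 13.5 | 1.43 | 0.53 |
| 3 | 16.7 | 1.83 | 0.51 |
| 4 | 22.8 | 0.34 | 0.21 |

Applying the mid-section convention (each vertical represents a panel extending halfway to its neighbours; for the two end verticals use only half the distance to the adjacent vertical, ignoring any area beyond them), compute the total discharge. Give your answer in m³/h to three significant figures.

w_1 = (13.5 − 2.4)/2 = 5.55 m; q_1 = 0.34 × 0.55 × 5.55 = 1.038 m³/s
w_2 = (16.7 − 2.4)/2 = 7.15 m; q_2 = 0.53 × 1.43 × 7.15 = 5.419 m³/s
w_3 = (22.8 − 13.5)/2 = 4.65 m; q_3 = 0.51 × 1.83 × 4.65 = 4.340 m³/s
w_4 = (22.8 − 16.7)/2 = 3.05 m; q_4 = 0.21 × 0.34 × 3.05 = 0.2178 m³/s
Q = Σ qᵢ = 11.01 m³/s
= 11.01 × 3600 = 39650 m³/h

39700 m³/h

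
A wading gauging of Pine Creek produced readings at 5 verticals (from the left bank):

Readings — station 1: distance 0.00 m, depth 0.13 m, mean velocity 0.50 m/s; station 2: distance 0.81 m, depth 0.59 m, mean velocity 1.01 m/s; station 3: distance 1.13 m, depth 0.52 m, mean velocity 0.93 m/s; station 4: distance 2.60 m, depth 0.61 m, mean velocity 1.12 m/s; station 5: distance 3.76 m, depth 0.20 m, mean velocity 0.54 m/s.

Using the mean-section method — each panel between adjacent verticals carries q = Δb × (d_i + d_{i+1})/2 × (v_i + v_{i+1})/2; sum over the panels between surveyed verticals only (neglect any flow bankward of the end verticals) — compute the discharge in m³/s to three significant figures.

Panel 1-2: Δb = 0.81 m, d̄ = (0.13+0.59)/2 = 0.36, v̄ = (0.50+1.01)/2 = 0.755 → q = 0.81×0.36×0.755 = 0.2202 m³/s
Panel 2-3: Δb = 0.32 m, d̄ = (0.59+0.52)/2 = 0.555, v̄ = (1.01+0.93)/2 = 0.97 → q = 0.32×0.555×0.97 = 0.1723 m³/s
Panel 3-4: Δb = 1.47 m, d̄ = (0.52+0.61)/2 = 0.565, v̄ = (0.93+1.12)/2 = 1.025 → q = 1.47×0.565×1.025 = 0.8513 m³/s
Panel 4-5: Δb = 1.16 m, d̄ = (0.61+0.20)/2 = 0.405, v̄ = (1.12+0.54)/2 = 0.83 → q = 1.16×0.405×0.83 = 0.3899 m³/s
Q = Σ q = 1.634 m³/s

1.63 m³/s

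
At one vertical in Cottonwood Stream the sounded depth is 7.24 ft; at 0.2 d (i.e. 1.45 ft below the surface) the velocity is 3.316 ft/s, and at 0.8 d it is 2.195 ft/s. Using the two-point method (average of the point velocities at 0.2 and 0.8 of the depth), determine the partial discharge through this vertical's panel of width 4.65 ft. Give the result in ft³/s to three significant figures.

v̄ = (3.316 + 2.195) / 2 = 2.756 ft/s
q = v̄ × d × w = 2.756 × 7.24 × 4.65 = 92.77 ft³/s

92.8 ft³/s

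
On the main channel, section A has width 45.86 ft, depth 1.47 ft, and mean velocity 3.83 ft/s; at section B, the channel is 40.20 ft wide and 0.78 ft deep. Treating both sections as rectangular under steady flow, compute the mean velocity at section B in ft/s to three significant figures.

Q = A₁V₁ = (45.86×1.47) × 3.83 = 258.2 ft³/s
A₂ = 40.20 × 0.78 = 31.36 ft²
V₂ = Q/A₂ = 258.2/31.36 = 8.234 ft/s

8.23 ft/s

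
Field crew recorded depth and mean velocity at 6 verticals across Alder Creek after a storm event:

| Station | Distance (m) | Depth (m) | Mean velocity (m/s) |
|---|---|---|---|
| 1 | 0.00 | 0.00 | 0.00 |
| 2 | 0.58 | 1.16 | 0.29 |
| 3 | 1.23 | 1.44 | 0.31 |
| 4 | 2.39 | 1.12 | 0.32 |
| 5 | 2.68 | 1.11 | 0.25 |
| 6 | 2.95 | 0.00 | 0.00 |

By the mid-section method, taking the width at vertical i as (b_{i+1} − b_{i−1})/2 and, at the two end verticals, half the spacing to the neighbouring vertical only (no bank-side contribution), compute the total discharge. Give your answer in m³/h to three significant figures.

3410 m³/h

w_2 = (1.23 − 0.00)/2 = 0.615 m; q_2 = 0.29 × 1.16 × 0.615 = 0.2069 m³/s
w_3 = (2.39 − 0.58)/2 = 0.905 m; q_3 = 0.31 × 1.44 × 0.905 = 0.4040 m³/s
w_4 = (2.68 − 1.23)/2 = 0.725 m; q_4 = 0.32 × 1.12 × 0.725 = 0.2598 m³/s
w_5 = (2.95 − 2.39)/2 = 0.28 m; q_5 = 0.25 × 1.11 × 0.28 = 0.07770 m³/s
Stations 1, 6 contribute zero (depth or velocity is 0).
Q = Σ qᵢ = 0.9484 m³/s
= 0.9484 × 3600 = 3414 m³/h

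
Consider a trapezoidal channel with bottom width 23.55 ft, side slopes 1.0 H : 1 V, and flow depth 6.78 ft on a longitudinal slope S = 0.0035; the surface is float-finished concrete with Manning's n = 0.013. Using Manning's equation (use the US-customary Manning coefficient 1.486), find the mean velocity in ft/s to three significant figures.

A = (b + z·y)·y = (23.55 + 1.0×6.78)×6.78 = 205.6 ft²
P = b + 2y√(1+z²) = 23.55 + 2×6.78×√(1+1.0²) = 42.73 ft
R = A/P = 205.6/42.73 = 4.813 ft
Q = (1.486/n)·A·R^(2/3)·S^(1/2) = (1.486/0.013) × 205.6 × 4.813^(2/3) × 0.0035^(1/2) = 3964 ft³/s
V = Q/A = 3964/205.6 = 19.28 ft/s

19.3 ft/s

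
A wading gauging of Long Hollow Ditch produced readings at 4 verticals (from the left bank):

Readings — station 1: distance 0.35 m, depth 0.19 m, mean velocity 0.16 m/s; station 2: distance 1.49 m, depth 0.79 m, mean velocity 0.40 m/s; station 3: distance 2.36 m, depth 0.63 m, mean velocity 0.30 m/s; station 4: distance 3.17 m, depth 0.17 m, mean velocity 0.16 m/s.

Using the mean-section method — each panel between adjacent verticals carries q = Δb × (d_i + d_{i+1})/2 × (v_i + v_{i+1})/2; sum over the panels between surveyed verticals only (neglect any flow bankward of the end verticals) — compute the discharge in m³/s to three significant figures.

0.447 m³/s

Panel 1-2: Δb = 1.14 m, d̄ = (0.19+0.79)/2 = 0.49, v̄ = (0.16+0.40)/2 = 0.28 → q = 1.14×0.49×0.28 = 0.1564 m³/s
Panel 2-3: Δb = 0.87 m, d̄ = (0.79+0.63)/2 = 0.71, v̄ = (0.40+0.30)/2 = 0.35 → q = 0.87×0.71×0.35 = 0.2162 m³/s
Panel 3-4: Δb = 0.81 m, d̄ = (0.63+0.17)/2 = 0.4, v̄ = (0.30+0.16)/2 = 0.23 → q = 0.81×0.4×0.23 = 0.07452 m³/s
Q = Σ q = 0.4471 m³/s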